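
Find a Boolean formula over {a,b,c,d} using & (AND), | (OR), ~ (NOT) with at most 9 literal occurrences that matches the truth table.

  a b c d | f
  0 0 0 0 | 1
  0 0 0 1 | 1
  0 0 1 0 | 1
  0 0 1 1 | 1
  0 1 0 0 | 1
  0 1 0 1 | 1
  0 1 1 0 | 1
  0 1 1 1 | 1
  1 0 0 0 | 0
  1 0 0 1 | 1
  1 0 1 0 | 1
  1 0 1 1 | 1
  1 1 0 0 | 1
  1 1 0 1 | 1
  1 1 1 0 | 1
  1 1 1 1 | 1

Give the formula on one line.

  (c | d) = 0111011101110111
  ~a = 1111111100000000
  ((c | d) | ~a) = 1111111101110111
  ~b = 1111000011110000
  (~b | a) = 1111000011111111
  ((~b | a) & b) = 0000000000001111
  (d | ((~b | a) & b)) = 0101010101011111
  (c | (d | ((~b | a) & b))) = 0111011101111111
  (((c | d) | ~a) | (c | (d | ((~b | a) & b)))) = 1111111101111111

(((c | d) | ~a) | (c | (d | ((~b | a) & b))))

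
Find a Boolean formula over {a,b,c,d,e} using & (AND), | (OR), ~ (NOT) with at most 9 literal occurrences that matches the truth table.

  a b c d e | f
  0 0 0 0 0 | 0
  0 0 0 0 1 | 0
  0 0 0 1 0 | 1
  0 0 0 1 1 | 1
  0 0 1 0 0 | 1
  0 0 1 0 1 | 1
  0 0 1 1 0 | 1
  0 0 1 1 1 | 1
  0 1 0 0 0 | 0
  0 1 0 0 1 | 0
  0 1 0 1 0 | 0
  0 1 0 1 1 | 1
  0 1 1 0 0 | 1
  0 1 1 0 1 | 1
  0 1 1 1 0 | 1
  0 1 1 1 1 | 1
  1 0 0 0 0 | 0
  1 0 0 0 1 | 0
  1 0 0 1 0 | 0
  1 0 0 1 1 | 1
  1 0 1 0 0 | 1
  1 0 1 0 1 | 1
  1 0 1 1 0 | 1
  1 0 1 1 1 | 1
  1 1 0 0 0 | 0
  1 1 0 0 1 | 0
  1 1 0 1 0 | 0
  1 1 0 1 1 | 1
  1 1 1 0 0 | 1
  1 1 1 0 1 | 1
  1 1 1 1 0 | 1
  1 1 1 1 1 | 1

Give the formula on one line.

  ~a = 11111111111111110000000000000000
  (~a & d) = 00110011001100110000000000000000
  ~c = 11110000111100001111000011110000
  ((~a & d) & ~c) = 00110000001100000000000000000000
  ~b = 11111111000000001111111100000000
  (a | ~b) = 11111111000000001111111111111111
  (((~a & d) & ~c) & (a | ~b)) = 00110000000000000000000000000000
  ((((~a & d) & ~c) & (a | ~b)) | e) = 01110101010101010101010101010101
  (((((~a & d) & ~c) & (a | ~b)) | e) | c) = 01111111010111110101111101011111
  ((((((~a & d) & ~c) & (a | ~b)) | e) | c) & d) = 00110011000100110001001100010011
  (((((((~a & d) & ~c) & (a | ~b)) | e) | c) & d) | c) = 00111111000111110001111100011111

(((((((~a & d) & ~c) & (a | ~b)) | e) | c) & d) | c)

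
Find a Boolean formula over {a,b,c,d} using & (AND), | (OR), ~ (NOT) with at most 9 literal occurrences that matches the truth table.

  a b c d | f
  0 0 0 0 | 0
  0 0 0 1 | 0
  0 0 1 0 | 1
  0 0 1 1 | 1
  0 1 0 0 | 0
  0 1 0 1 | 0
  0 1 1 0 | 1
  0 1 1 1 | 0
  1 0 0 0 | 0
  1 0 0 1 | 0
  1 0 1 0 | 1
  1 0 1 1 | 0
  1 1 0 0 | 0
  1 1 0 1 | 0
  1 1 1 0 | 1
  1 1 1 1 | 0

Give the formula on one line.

(((~a & c) | (~d & c)) & (~b | (~d | a)))

  ~a = 1111111100000000
  (~a & c) = 0011001100000000
  ~d = 1010101010101010
  (~d & c) = 0010001000100010
  ((~a & c) | (~d & c)) = 0011001100100010
  ~b = 1111000011110000
  (~d | a) = 1010101011111111
  (~b | (~d | a)) = 1111101011111111
  (((~a & c) | (~d & c)) & (~b | (~d | a))) = 0011001000100010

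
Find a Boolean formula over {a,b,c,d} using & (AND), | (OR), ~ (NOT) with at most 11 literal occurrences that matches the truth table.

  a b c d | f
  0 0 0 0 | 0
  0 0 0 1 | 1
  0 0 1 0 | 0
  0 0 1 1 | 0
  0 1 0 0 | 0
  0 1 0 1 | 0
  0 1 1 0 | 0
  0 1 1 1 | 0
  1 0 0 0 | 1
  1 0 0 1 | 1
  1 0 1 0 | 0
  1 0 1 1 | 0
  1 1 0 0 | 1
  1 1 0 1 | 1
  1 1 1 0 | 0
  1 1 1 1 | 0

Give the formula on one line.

  (c & a) = 0000000000110011
  ((c & a) | d) = 0101010101110111
  ~c = 1100110011001100
  (~c | a) = 1100110011111111
  ~b = 1111000011110000
  ~d = 1010101010101010
  (~b | ~d) = 1111101011111010
  ((~c | a) & (~b | ~d)) = 1100100011111010
  (((c & a) | d) & ((~c | a) & (~b | ~d))) = 0100000001110010
  ((((c & a) | d) & ((~c | a) & (~b | ~d))) | a) = 0100000011111111
  (((((c & a) | d) & ((~c | a) & (~b | ~d))) | a) & ~c) = 0100000011001100

(((((c & a) | d) & ((~c | a) & (~b | ~d))) | a) & ~c)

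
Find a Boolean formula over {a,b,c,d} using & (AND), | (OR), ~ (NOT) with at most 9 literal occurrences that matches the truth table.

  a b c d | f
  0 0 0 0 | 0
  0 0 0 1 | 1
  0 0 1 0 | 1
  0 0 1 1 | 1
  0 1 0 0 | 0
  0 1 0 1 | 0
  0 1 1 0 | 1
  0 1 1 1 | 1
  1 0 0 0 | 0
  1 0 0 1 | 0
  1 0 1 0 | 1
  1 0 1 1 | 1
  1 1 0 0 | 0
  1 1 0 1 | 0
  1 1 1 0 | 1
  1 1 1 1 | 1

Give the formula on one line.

  ~a = 1111111100000000
  (d & ~a) = 0101010100000000
  ~b = 1111000011110000
  (c | ~b) = 1111001111110011
  ((c | ~b) & d) = 0101000101010001
  ((d & ~a) & ((c | ~b) & d)) = 0101000100000000
  (((d & ~a) & ((c | ~b) & d)) | c) = 0111001100110011

(((d & ~a) & ((c | ~b) & d)) | c)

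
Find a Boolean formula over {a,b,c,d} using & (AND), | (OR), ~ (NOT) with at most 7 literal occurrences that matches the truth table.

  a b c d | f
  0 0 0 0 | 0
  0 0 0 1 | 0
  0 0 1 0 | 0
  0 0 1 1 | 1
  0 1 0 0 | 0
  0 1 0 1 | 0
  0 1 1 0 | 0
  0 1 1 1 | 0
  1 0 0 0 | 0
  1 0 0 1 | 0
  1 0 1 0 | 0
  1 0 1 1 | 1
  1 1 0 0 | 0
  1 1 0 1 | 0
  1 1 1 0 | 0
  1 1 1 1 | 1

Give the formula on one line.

(d & ((((a & c) | ~c) & c) | (c & ~b)))

  (a & c) = 0000000000110011
  ~c = 1100110011001100
  ((a & c) | ~c) = 1100110011111111
  (((a & c) | ~c) & c) = 0000000000110011
  ~b = 1111000011110000
  (c & ~b) = 0011000000110000
  ((((a & c) | ~c) & c) | (c & ~b)) = 0011000000110011
  (d & ((((a & c) | ~c) & c) | (c & ~b))) = 0001000000010001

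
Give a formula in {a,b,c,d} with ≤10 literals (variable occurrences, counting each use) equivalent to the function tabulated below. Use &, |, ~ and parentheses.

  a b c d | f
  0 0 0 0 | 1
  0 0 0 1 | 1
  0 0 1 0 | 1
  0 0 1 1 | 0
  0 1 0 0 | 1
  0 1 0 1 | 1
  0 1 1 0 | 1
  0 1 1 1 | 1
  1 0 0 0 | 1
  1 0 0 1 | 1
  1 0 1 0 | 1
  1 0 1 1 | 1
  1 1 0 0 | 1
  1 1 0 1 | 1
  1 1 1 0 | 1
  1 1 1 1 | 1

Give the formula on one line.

((~d | a) | ((~c | (~a & ~d)) | (d & b)))

  ~d = 1010101010101010
  (~d | a) = 1010101011111111
  ~c = 1100110011001100
  ~a = 1111111100000000
  (~a & ~d) = 1010101000000000
  (~c | (~a & ~d)) = 1110111011001100
  (d & b) = 0000010100000101
  ((~c | (~a & ~d)) | (d & b)) = 1110111111001101
  ((~d | a) | ((~c | (~a & ~d)) | (d & b))) = 1110111111111111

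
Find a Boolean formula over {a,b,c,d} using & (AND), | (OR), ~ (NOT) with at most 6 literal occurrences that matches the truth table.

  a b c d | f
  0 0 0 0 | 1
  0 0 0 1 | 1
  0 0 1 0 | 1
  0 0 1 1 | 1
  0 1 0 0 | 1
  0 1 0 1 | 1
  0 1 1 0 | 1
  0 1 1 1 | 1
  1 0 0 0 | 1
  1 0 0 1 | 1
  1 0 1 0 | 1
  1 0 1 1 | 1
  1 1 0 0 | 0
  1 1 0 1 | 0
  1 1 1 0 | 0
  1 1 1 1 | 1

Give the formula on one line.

  (c & d) = 0001000100010001
  (c & b) = 0000001100000011
  ((c & d) & (c & b)) = 0000000100000001
  ~b = 1111000011110000
  (((c & d) & (c & b)) | ~b) = 1111000111110001
  ~a = 1111111100000000
  ((((c & d) & (c & b)) | ~b) | ~a) = 1111111111110001

((((c & d) & (c & b)) | ~b) | ~a)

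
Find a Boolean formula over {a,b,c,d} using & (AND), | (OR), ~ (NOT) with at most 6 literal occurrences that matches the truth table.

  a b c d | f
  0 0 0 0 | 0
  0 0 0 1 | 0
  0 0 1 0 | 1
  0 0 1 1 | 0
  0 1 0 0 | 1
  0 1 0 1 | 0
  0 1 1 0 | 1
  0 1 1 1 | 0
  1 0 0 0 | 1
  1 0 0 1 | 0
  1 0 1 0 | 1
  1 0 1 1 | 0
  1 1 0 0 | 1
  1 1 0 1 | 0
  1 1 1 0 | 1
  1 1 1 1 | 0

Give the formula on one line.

  ~d = 1010101010101010
  (c | a) = 0011001111111111
  ((c | a) | b) = 0011111111111111
  (~d & ((c | a) | b)) = 0010101010101010

(~d & ((c | a) | b))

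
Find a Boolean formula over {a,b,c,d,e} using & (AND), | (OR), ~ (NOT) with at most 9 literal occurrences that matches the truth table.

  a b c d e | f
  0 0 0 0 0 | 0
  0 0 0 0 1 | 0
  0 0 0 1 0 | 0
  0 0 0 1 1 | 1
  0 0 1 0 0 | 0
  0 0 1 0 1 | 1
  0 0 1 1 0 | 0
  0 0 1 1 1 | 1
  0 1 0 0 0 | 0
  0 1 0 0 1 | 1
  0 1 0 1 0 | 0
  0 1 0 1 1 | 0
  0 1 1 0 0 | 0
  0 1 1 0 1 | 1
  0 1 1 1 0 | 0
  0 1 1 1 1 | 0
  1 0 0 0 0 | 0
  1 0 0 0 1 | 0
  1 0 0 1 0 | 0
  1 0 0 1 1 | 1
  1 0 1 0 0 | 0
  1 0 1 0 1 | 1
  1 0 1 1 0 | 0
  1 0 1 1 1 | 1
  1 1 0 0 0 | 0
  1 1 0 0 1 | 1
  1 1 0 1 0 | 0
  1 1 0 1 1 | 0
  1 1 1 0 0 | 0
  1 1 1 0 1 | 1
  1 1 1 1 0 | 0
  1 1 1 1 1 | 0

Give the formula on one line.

(((~b & e) & (c | d)) | ((~d & b) & e))

  ~b = 11111111000000001111111100000000
  (~b & e) = 01010101000000000101010100000000
  (c | d) = 00111111001111110011111100111111
  ((~b & e) & (c | d)) = 00010101000000000001010100000000
  ~d = 11001100110011001100110011001100
  (~d & b) = 00000000110011000000000011001100
  ((~d & b) & e) = 00000000010001000000000001000100
  (((~b & e) & (c | d)) | ((~d & b) & e)) = 00010101010001000001010101000100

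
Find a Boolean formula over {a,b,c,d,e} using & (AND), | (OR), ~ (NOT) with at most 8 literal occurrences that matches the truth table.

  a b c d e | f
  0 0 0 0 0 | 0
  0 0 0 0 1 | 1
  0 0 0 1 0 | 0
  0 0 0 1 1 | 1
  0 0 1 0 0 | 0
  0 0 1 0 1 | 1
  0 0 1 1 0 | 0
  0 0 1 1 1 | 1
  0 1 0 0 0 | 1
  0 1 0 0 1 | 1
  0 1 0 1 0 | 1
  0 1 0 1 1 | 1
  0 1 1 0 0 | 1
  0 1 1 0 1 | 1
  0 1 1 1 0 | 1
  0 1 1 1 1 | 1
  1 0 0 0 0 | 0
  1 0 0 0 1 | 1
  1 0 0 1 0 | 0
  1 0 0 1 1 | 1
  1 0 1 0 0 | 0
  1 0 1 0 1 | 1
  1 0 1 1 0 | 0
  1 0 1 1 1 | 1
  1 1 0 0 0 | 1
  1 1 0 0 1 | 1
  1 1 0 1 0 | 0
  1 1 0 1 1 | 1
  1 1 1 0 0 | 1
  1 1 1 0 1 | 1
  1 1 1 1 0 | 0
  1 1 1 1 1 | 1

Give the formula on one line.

(((d & (~d | b)) & ~a) | (e | (~d & b)))

  ~d = 11001100110011001100110011001100
  (~d | b) = 11001100111111111100110011111111
  (d & (~d | b)) = 00000000001100110000000000110011
  ~a = 11111111111111110000000000000000
  ((d & (~d | b)) & ~a) = 00000000001100110000000000000000
  (~d & b) = 00000000110011000000000011001100
  (e | (~d & b)) = 01010101110111010101010111011101
  (((d & (~d | b)) & ~a) | (e | (~d & b))) = 01010101111111110101010111011101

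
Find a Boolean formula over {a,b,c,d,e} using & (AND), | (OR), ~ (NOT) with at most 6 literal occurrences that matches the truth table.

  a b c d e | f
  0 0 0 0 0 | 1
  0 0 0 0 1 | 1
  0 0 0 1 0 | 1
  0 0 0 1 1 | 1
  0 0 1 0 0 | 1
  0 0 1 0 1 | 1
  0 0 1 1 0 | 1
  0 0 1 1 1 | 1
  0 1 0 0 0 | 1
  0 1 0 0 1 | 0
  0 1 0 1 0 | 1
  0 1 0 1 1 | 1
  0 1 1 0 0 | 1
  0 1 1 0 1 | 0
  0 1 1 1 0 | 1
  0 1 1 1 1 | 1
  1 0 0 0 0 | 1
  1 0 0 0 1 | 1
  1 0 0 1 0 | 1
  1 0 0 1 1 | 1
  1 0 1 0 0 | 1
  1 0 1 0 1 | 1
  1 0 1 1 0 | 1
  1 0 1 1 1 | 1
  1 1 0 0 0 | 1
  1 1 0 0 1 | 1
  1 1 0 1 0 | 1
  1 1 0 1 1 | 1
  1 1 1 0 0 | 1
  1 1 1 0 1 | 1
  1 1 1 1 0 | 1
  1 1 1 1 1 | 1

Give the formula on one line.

  ~d = 11001100110011001100110011001100
  ~e = 10101010101010101010101010101010
  (~d & ~e) = 10001000100010001000100010001000
  (a & b) = 00000000000000000000000011111111
  ~b = 11111111000000001111111100000000
  ((a & b) | ~b) = 11111111000000001111111111111111
  ((~d & ~e) | ((a & b) | ~b)) = 11111111100010001111111111111111
  (((~d & ~e) | ((a & b) | ~b)) | d) = 11111111101110111111111111111111

(((~d & ~e) | ((a & b) | ~b)) | d)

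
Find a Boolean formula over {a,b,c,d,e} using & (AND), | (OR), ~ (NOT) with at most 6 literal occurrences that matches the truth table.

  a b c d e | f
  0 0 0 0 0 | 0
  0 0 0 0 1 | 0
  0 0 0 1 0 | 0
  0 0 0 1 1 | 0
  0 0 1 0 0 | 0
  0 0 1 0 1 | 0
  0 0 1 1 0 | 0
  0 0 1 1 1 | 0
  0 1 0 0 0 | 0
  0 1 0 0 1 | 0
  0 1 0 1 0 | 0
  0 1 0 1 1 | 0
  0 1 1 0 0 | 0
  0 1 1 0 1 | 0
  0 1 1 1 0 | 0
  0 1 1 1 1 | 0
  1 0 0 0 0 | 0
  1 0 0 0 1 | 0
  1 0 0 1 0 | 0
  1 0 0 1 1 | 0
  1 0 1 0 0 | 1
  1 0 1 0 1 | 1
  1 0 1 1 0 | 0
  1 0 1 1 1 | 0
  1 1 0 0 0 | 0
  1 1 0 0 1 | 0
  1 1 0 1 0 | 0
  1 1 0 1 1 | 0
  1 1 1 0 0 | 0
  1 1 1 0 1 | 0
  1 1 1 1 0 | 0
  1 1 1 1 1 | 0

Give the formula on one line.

((~b & (~d & a)) & c)

  ~b = 11111111000000001111111100000000
  ~d = 11001100110011001100110011001100
  (~d & a) = 00000000000000001100110011001100
  (~b & (~d & a)) = 00000000000000001100110000000000
  ((~b & (~d & a)) & c) = 00000000000000000000110000000000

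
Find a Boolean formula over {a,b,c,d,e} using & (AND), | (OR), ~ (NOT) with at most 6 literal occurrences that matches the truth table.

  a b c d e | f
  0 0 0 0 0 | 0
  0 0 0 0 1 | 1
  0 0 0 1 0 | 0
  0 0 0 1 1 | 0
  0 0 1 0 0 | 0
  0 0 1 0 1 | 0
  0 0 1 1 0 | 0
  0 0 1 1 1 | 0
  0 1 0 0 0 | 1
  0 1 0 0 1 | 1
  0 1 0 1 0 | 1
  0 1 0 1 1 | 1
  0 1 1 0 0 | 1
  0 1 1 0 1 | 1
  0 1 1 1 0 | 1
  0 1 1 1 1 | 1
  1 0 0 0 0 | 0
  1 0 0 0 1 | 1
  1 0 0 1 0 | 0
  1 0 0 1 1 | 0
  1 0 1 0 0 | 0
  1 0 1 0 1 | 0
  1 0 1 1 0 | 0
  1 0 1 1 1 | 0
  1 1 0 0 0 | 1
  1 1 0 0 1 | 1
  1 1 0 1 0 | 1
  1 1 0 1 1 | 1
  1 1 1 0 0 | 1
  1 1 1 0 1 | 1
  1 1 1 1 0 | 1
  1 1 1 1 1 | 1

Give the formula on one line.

(b | ((e & ~c) & ~d))

  ~c = 11110000111100001111000011110000
  (e & ~c) = 01010000010100000101000001010000
  ~d = 11001100110011001100110011001100
  ((e & ~c) & ~d) = 01000000010000000100000001000000
  (b | ((e & ~c) & ~d)) = 01000000111111110100000011111111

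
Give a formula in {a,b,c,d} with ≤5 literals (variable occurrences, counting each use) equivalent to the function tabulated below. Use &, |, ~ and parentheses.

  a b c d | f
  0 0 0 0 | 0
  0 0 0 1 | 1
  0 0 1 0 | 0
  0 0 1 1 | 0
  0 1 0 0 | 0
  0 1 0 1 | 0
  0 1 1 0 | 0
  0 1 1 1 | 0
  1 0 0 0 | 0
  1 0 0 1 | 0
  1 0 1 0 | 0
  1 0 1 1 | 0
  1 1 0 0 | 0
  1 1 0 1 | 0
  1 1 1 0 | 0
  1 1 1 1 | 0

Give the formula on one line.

  ~c = 1100110011001100
  ~a = 1111111100000000
  (~c & ~a) = 1100110000000000
  ~b = 1111000011110000
  (~b | c) = 1111001111110011
  ((~c & ~a) & (~b | c)) = 1100000000000000
  (d & ((~c & ~a) & (~b | c))) = 0100000000000000

(d & ((~c & ~a) & (~b | c)))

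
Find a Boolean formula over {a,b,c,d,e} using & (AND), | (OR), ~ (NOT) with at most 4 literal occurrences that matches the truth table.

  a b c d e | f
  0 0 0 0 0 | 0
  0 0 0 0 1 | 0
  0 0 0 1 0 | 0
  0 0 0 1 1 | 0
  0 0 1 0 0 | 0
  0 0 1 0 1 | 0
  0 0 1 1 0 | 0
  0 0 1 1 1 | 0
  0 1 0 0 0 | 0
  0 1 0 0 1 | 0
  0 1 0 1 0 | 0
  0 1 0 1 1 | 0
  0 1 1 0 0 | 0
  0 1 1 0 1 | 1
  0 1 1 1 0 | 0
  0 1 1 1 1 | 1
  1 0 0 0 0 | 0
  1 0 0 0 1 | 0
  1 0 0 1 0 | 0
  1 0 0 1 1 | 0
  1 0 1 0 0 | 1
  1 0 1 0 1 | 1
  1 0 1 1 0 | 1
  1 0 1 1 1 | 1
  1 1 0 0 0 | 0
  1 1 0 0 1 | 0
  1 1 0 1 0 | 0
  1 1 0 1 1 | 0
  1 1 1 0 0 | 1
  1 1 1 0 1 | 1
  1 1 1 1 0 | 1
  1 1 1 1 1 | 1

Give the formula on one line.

  (e & b) = 00000000010101010000000001010101
  ((e & b) | a) = 00000000010101011111111111111111
  (c & ((e & b) | a)) = 00000000000001010000111100001111

(c & ((e & b) | a))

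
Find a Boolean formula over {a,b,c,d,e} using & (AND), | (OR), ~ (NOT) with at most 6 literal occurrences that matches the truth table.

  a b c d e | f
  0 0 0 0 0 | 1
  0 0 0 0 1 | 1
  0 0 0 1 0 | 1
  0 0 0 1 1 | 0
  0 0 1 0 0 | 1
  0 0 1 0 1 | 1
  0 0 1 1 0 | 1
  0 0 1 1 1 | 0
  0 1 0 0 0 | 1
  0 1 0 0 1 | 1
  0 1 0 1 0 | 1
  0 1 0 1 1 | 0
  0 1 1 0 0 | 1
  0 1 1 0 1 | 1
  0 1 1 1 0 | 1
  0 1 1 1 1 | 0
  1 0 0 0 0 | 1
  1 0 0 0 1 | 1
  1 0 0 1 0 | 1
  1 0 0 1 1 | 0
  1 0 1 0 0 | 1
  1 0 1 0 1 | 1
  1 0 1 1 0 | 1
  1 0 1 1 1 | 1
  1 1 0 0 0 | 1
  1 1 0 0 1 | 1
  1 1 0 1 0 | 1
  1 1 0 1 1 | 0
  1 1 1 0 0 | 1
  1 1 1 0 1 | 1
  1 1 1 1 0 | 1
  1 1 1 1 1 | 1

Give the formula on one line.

  ~e = 10101010101010101010101010101010
  (~e & d) = 00100010001000100010001000100010
  ((~e & d) | a) = 00100010001000101111111111111111
  (c & ((~e & d) | a)) = 00000010000000100000111100001111
  ~d = 11001100110011001100110011001100
  ((c & ((~e & d) | a)) | ~d) = 11001110110011101100111111001111
  (~e | ((c & ((~e & d) | a)) | ~d)) = 11101110111011101110111111101111

(~e | ((c & ((~e & d) | a)) | ~d))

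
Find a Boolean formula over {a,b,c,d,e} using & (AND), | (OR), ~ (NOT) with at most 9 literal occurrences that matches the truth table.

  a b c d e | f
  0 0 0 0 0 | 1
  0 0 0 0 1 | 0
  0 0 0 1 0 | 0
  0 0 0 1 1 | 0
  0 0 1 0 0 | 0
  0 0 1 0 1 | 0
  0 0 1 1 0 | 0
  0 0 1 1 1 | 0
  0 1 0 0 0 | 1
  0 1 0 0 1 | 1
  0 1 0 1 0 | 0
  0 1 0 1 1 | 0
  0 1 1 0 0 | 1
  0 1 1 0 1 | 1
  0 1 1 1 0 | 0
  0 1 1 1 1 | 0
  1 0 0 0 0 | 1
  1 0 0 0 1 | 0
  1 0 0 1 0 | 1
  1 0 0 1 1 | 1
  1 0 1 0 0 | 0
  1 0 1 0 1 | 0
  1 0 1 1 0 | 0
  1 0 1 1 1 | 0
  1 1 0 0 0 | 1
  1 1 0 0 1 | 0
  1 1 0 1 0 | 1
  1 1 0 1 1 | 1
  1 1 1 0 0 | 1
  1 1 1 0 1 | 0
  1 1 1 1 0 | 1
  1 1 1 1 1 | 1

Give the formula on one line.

  ~e = 10101010101010101010101010101010
  (d | ~e) = 10111011101110111011101110111011
  ~a = 11111111111111110000000000000000
  (b & ~a) = 00000000111111110000000000000000
  ((d | ~e) | (b & ~a)) = 10111011111111111011101110111011
  ~d = 11001100110011001100110011001100
  (a | ~d) = 11001100110011001111111111111111
  ~c = 11110000111100001111000011110000
  (~c | b) = 11110000111111111111000011111111
  ((a | ~d) & (~c | b)) = 11000000110011001111000011111111
  (((d | ~e) | (b & ~a)) & ((a | ~d) & (~c | b))) = 10000000110011001011000010111011

(((d | ~e) | (b & ~a)) & ((a | ~d) & (~c | b)))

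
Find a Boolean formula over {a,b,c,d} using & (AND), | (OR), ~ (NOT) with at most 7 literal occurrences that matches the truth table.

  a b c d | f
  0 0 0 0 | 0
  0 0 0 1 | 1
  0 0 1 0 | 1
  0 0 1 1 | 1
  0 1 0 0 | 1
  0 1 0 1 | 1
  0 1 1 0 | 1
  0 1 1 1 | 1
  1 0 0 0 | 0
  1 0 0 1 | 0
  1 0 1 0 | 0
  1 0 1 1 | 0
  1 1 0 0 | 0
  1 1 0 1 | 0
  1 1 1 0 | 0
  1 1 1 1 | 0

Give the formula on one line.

(~a & ((d | (~a & b)) | ((~a & d) | c)))

  ~a = 1111111100000000
  (~a & b) = 0000111100000000
  (d | (~a & b)) = 0101111101010101
  (~a & d) = 0101010100000000
  ((~a & d) | c) = 0111011100110011
  ((d | (~a & b)) | ((~a & d) | c)) = 0111111101110111
  (~a & ((d | (~a & b)) | ((~a & d) | c))) = 0111111100000000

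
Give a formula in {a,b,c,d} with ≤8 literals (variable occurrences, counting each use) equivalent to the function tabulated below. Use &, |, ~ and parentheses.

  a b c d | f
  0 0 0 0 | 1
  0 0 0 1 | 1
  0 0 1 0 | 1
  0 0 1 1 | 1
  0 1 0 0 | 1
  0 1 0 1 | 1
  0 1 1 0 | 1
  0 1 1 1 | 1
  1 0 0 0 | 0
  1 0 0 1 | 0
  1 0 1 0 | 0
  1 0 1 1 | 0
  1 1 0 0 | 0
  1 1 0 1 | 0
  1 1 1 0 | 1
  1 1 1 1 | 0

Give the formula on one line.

  ~a = 1111111100000000
  ~d = 1010101010101010
  (~d & b) = 0000101000001010
  (c & (~d & b)) = 0000001000000010
  (~d & ~a) = 1010101000000000
  ~b = 1111000011110000
  ((~d & ~a) & ~b) = 1010000000000000
  ((c & (~d & b)) | ((~d & ~a) & ~b)) = 1010001000000010
  (~a | ((c & (~d & b)) | ((~d & ~a) & ~b))) = 1111111100000010

(~a | ((c & (~d & b)) | ((~d & ~a) & ~b)))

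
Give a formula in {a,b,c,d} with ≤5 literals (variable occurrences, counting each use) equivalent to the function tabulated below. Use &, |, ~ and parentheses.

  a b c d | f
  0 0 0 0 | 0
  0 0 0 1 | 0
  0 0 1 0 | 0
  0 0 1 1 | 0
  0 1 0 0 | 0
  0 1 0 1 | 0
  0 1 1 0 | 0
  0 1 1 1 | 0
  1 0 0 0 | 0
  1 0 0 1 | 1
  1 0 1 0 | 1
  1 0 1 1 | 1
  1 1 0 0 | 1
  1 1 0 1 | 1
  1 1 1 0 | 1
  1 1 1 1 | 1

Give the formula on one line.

  ~a = 1111111100000000
  (~a | d) = 1111111101010101
  (b | c) = 0011111100111111
  ((~a | d) | (b | c)) = 1111111101111111
  (((~a | d) | (b | c)) & a) = 0000000001111111

(((~a | d) | (b | c)) & a)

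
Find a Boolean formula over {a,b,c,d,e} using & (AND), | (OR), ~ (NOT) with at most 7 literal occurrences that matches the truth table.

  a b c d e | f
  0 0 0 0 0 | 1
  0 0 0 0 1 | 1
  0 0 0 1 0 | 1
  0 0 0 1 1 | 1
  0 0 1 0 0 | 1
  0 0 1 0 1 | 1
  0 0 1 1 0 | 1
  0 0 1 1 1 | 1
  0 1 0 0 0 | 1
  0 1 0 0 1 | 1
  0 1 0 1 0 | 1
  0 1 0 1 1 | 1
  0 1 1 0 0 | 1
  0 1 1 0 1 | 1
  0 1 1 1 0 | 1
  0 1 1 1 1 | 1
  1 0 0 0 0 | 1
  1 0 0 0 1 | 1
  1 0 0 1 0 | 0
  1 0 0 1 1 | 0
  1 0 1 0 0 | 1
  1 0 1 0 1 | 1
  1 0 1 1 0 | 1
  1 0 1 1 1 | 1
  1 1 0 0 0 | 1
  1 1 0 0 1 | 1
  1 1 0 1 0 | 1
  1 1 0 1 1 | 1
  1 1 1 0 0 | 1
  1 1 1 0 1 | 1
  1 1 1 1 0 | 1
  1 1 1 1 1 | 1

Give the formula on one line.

  ~d = 11001100110011001100110011001100
  ~a = 11111111111111110000000000000000
  (~d & ~a) = 11001100110011000000000000000000
  (b | (~d & ~a)) = 11001100111111110000000011111111
  ((b | (~d & ~a)) | ~d) = 11001100111111111100110011111111
  (~a & d) = 00110011001100110000000000000000
  (c | (~a & d)) = 00111111001111110000111100001111
  (((b | (~d & ~a)) | ~d) | (c | (~a & d))) = 11111111111111111100111111111111

(((b | (~d & ~a)) | ~d) | (c | (~a & d)))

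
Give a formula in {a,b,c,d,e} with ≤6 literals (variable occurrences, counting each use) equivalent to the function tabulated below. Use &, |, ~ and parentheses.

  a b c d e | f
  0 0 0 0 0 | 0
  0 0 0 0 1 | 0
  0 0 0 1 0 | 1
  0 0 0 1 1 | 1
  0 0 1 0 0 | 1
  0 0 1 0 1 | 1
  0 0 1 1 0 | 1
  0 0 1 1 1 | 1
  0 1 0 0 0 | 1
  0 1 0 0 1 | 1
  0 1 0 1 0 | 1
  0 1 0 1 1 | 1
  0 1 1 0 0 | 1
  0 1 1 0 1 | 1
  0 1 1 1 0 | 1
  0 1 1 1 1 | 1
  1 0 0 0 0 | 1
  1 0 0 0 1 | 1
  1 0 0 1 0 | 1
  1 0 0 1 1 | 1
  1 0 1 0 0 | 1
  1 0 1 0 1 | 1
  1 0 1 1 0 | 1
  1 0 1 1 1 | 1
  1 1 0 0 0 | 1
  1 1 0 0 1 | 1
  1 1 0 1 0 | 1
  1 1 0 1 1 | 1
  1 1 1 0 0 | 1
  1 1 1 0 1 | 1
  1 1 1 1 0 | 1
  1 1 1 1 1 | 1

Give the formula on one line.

(((~d & a) | b) | (c | d))

  ~d = 11001100110011001100110011001100
  (~d & a) = 00000000000000001100110011001100
  ((~d & a) | b) = 00000000111111111100110011111111
  (c | d) = 00111111001111110011111100111111
  (((~d & a) | b) | (c | d)) = 00111111111111111111111111111111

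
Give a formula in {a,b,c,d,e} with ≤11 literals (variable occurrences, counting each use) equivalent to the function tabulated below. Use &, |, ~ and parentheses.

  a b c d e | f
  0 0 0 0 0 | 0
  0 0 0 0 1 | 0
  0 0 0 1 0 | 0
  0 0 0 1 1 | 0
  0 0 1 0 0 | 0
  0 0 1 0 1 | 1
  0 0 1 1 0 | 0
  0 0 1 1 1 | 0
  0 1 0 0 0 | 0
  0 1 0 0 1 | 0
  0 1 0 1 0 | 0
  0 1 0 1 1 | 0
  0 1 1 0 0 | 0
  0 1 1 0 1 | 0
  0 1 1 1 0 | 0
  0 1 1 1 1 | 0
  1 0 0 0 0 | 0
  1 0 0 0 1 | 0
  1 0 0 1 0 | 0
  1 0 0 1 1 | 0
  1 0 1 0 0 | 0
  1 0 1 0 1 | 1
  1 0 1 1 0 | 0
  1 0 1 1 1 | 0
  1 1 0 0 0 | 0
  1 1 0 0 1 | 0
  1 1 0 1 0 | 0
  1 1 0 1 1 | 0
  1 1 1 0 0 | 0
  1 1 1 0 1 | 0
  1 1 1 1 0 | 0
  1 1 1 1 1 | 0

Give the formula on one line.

  ~d = 11001100110011001100110011001100
  ~c = 11110000111100001111000011110000
  (b | a) = 00000000111111111111111111111111
  (~c & (b | a)) = 00000000111100001111000011110000
  (~d | (~c & (b | a))) = 11001100111111001111110011111100
  (c & e) = 00000101000001010000010100000101
  ((~d | (~c & (b | a))) & (c & e)) = 00000100000001000000010000000100
  ~b = 11111111000000001111111100000000
  (c & ~b) = 00001111000000000000111100000000
  (((~d | (~c & (b | a))) & (c & e)) & (c & ~b)) = 00000100000000000000010000000000

(((~d | (~c & (b | a))) & (c & e)) & (c & ~b))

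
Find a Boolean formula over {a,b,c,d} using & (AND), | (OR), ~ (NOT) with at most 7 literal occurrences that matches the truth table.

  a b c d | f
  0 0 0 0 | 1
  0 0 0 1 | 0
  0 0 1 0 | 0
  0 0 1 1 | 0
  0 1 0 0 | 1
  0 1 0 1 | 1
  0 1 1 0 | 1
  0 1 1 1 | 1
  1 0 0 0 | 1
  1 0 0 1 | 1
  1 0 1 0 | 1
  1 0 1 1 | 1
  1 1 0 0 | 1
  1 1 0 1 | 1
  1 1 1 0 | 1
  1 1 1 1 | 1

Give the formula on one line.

  ~c = 1100110011001100
  ~d = 1010101010101010
  (~c & ~d) = 1000100010001000
  (a | b) = 0000111111111111
  ((~c & ~d) | (a | b)) = 1000111111111111

((~c & ~d) | (a | b))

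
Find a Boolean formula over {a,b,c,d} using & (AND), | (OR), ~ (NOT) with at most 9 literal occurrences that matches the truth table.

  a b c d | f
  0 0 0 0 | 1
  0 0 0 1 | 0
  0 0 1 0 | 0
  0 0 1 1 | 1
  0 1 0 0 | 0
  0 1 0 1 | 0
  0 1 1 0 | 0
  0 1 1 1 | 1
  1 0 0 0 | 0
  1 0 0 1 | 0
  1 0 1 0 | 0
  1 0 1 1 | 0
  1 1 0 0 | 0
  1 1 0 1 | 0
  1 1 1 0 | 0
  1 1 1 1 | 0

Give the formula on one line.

  ~a = 1111111100000000
  (c & ~a) = 0011001100000000
  ((c & ~a) & d) = 0001000100000000
  ~c = 1100110011001100
  ~b = 1111000011110000
  (~c & ~b) = 1100000011000000
  ((~c & ~b) | d) = 1101010111010101
  ~d = 1010101010101010
  (((~c & ~b) | d) & ~d) = 1000000010000000
  (((c & ~a) & d) | (((~c & ~b) | d) & ~d)) = 1001000110000000
  ((((c & ~a) & d) | (((~c & ~b) | d) & ~d)) & ~a) = 1001000100000000

((((c & ~a) & d) | (((~c & ~b) | d) & ~d)) & ~a)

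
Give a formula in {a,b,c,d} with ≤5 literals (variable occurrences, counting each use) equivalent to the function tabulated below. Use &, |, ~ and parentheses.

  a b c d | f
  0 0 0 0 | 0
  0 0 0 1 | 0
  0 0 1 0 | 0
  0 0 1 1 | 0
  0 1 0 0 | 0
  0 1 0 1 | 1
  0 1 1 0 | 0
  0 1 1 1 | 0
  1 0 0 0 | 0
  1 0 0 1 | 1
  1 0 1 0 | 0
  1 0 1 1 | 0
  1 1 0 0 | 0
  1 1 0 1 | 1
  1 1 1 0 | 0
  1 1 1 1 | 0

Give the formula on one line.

(~c & ((a | b) & d))

  ~c = 1100110011001100
  (a | b) = 0000111111111111
  ((a | b) & d) = 0000010101010101
  (~c & ((a | b) & d)) = 0000010001000100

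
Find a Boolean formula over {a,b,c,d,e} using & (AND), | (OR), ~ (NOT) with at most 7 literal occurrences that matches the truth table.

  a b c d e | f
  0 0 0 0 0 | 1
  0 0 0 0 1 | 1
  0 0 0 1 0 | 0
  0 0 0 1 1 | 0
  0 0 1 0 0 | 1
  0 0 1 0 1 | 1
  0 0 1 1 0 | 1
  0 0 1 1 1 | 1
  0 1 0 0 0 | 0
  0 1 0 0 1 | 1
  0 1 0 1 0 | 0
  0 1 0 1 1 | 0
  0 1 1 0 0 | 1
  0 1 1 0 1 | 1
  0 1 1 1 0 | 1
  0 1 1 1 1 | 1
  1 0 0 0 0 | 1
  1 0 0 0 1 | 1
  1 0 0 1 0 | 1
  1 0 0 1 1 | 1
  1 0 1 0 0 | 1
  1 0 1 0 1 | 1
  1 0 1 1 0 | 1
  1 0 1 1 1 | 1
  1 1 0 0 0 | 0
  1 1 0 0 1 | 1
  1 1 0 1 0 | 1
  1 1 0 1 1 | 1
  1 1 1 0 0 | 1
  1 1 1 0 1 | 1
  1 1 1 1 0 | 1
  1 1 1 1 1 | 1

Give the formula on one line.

  ~d = 11001100110011001100110011001100
  (c | ~d) = 11001111110011111100111111001111
  (a | (c | ~d)) = 11001111110011111111111111111111
  ~b = 11111111000000001111111100000000
  (c | ~b) = 11111111000011111111111100001111
  ((c | ~b) | d) = 11111111001111111111111100111111
  (((c | ~b) | d) | e) = 11111111011111111111111101111111
  ((a | (c | ~d)) & (((c | ~b) | d) | e)) = 11001111010011111111111101111111

((a | (c | ~d)) & (((c | ~b) | d) | e))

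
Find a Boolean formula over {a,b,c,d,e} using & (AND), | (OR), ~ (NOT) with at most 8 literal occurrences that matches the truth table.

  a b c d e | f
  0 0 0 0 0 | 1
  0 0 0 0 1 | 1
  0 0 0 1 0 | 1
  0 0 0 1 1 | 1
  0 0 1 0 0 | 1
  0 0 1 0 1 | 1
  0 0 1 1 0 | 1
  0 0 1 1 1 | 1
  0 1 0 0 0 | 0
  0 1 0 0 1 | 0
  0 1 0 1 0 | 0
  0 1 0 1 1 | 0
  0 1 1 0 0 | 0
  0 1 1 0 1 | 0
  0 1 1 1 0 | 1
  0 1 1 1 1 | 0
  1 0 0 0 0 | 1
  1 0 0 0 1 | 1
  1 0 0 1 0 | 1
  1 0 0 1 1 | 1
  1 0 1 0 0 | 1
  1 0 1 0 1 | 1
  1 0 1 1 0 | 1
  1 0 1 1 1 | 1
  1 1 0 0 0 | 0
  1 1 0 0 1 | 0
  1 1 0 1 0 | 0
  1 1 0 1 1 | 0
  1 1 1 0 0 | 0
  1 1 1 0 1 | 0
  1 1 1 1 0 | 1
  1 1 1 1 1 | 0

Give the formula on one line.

  ~e = 10101010101010101010101010101010
  (c & ~e) = 00001010000010100000101000001010
  ~c = 11110000111100001111000011110000
  (~c | d) = 11110011111100111111001111110011
  ((~c | d) & ~e) = 10100010101000101010001010100010
  ((c & ~e) & ((~c | d) & ~e)) = 00000010000000100000001000000010
  ~b = 11111111000000001111111100000000
  (((c & ~e) & ((~c | d) & ~e)) | ~b) = 11111111000000101111111100000010

(((c & ~e) & ((~c | d) & ~e)) | ~b)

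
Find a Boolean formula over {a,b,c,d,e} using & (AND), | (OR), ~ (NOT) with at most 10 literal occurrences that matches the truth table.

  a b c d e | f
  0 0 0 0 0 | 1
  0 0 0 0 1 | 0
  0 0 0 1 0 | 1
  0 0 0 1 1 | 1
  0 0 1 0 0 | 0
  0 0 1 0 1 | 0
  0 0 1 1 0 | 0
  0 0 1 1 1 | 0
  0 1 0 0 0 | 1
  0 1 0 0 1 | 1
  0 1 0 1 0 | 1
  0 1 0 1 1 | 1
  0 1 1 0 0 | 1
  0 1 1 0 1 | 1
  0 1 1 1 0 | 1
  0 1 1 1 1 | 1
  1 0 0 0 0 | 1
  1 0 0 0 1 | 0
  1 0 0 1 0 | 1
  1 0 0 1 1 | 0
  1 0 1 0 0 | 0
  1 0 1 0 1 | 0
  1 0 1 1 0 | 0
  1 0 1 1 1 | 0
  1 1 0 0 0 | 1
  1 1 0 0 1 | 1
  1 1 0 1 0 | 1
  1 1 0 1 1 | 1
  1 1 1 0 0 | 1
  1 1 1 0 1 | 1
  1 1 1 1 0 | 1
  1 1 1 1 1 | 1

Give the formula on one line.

  ~c = 11110000111100001111000011110000
  (~c & d) = 00110000001100000011000000110000
  ~b = 11111111000000001111111100000000
  ~d = 11001100110011001100110011001100
  ~a = 11111111111111110000000000000000
  (~d | ~a) = 11111111111111111100110011001100
  (~b & (~d | ~a)) = 11111111000000001100110000000000
  ((~c & d) & (~b & (~d | ~a))) = 00110000000000000000000000000000
  ~e = 10101010101010101010101010101010
  (~c & ~e) = 10100000101000001010000010100000
  (b | (~c & ~e)) = 10100000111111111010000011111111
  (((~c & d) & (~b & (~d | ~a))) | (b | (~c & ~e))) = 10110000111111111010000011111111

(((~c & d) & (~b & (~d | ~a))) | (b | (~c & ~e)))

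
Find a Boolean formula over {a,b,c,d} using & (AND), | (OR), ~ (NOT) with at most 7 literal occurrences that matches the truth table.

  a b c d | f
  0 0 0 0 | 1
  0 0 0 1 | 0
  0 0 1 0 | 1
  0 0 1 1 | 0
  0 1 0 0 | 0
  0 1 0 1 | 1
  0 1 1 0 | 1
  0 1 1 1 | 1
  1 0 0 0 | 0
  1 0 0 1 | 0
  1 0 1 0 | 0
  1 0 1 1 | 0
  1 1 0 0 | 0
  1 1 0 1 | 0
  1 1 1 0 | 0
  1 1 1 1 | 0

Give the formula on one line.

((b | ~d) & (~a & (~b | (c | d))))

  ~d = 1010101010101010
  (b | ~d) = 1010111110101111
  ~a = 1111111100000000
  ~b = 1111000011110000
  (c | d) = 0111011101110111
  (~b | (c | d)) = 1111011111110111
  (~a & (~b | (c | d))) = 1111011100000000
  ((b | ~d) & (~a & (~b | (c | d)))) = 1010011100000000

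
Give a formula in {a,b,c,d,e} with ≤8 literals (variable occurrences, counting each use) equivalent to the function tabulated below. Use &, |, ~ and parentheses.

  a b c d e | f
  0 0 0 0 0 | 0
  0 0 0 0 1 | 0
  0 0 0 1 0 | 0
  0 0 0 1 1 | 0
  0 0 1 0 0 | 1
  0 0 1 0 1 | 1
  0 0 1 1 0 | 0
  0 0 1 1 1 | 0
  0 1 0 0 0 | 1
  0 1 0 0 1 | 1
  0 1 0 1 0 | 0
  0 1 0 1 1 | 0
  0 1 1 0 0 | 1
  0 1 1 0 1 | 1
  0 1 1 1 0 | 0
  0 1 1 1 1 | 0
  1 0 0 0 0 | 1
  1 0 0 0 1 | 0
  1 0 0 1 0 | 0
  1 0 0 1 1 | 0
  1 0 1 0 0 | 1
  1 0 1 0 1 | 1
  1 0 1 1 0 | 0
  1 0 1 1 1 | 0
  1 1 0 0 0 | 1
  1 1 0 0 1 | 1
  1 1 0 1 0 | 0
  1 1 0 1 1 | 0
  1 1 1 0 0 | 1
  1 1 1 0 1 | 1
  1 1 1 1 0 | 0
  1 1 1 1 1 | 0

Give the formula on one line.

  ~e = 10101010101010101010101010101010
  ~b = 11111111000000001111111100000000
  (d | ~b) = 11111111001100111111111100110011
  (~e & (d | ~b)) = 10101010001000101010101000100010
  (a & (~e & (d | ~b))) = 00000000000000001010101000100010
  ((a & (~e & (d | ~b))) & ~b) = 00000000000000001010101000000000
  (((a & (~e & (d | ~b))) & ~b) | c) = 00001111000011111010111100001111
  (b | (((a & (~e & (d | ~b))) & ~b) | c)) = 00001111111111111010111111111111
  ~d = 11001100110011001100110011001100
  ((b | (((a & (~e & (d | ~b))) & ~b) | c)) & ~d) = 00001100110011001000110011001100

((b | (((a & (~e & (d | ~b))) & ~b) | c)) & ~d)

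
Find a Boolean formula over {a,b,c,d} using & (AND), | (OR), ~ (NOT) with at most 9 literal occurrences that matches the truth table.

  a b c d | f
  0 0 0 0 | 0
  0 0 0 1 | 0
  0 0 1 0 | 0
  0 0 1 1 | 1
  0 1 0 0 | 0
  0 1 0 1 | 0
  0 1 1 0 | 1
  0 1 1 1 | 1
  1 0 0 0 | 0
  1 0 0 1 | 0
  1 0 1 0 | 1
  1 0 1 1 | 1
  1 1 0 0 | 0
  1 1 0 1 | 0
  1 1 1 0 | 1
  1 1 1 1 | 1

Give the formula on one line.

(((~d & ((d | b) | a)) | d) & c)

  ~d = 1010101010101010
  (d | b) = 0101111101011111
  ((d | b) | a) = 0101111111111111
  (~d & ((d | b) | a)) = 0000101010101010
  ((~d & ((d | b) | a)) | d) = 0101111111111111
  (((~d & ((d | b) | a)) | d) & c) = 0001001100110011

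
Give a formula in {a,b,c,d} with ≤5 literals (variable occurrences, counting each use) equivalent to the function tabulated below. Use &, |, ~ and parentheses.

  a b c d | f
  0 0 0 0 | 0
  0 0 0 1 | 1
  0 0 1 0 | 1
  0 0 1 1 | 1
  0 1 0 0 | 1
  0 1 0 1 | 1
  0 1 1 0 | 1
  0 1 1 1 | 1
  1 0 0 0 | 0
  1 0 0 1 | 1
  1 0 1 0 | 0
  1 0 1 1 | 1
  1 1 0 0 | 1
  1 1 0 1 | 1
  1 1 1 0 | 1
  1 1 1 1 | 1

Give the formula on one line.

(((~a & (~b & c)) | d) | b)

  ~a = 1111111100000000
  ~b = 1111000011110000
  (~b & c) = 0011000000110000
  (~a & (~b & c)) = 0011000000000000
  ((~a & (~b & c)) | d) = 0111010101010101
  (((~a & (~b & c)) | d) | b) = 0111111101011111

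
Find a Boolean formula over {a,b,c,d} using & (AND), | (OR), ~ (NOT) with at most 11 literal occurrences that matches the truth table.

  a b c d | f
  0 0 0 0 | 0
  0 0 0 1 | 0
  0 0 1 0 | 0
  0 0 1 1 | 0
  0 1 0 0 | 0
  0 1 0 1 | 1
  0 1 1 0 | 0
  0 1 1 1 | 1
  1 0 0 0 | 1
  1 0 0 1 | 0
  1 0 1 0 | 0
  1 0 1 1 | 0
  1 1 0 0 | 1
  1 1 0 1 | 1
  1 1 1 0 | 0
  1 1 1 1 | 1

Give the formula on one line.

(((~b | d) & b) | (~c & (((b | ~d) | c) & a)))

  ~b = 1111000011110000
  (~b | d) = 1111010111110101
  ((~b | d) & b) = 0000010100000101
  ~c = 1100110011001100
  ~d = 1010101010101010
  (b | ~d) = 1010111110101111
  ((b | ~d) | c) = 1011111110111111
  (((b | ~d) | c) & a) = 0000000010111111
  (~c & (((b | ~d) | c) & a)) = 0000000010001100
  (((~b | d) & b) | (~c & (((b | ~d) | c) & a))) = 0000010110001101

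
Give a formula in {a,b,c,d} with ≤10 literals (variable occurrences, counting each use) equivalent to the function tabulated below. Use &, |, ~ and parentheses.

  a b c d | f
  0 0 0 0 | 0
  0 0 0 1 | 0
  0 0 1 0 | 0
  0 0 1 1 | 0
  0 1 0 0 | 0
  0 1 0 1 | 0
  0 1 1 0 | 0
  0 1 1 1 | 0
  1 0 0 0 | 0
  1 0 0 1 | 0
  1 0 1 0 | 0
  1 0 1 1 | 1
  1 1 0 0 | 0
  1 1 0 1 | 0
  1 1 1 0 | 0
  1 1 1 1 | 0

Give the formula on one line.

  ~b = 1111000011110000
  ~d = 1010101010101010
  (~b & ~d) = 1010000010100000
  (a | (~b & ~d)) = 1010000011111111
  ((a | (~b & ~d)) & c) = 0010000000110011
  ~a = 1111111100000000
  (~a | c) = 1111111100110011
  ((~a | c) & ~b) = 1111000000110000
  (d & ((~a | c) & ~b)) = 0101000000010000
  (((a | (~b & ~d)) & c) & (d & ((~a | c) & ~b))) = 0000000000010000

(((a | (~b & ~d)) & c) & (d & ((~a | c) & ~b)))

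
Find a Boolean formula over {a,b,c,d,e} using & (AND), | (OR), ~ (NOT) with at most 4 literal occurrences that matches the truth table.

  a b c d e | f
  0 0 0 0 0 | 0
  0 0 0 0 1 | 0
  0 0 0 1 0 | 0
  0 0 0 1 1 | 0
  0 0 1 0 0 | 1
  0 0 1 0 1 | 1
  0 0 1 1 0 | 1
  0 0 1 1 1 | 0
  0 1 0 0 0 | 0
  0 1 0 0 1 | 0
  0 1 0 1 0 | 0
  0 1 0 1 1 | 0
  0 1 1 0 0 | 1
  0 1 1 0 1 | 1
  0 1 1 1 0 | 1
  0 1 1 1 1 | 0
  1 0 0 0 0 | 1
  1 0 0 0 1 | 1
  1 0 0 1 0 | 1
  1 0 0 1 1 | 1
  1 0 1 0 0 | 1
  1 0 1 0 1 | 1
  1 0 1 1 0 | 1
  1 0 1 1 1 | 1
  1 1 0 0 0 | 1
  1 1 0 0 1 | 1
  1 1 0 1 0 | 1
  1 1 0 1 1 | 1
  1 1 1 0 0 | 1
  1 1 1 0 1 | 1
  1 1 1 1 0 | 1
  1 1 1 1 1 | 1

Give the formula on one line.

(a | ((~d | ~e) & c))

  ~d = 11001100110011001100110011001100
  ~e = 10101010101010101010101010101010
  (~d | ~e) = 11101110111011101110111011101110
  ((~d | ~e) & c) = 00001110000011100000111000001110
  (a | ((~d | ~e) & c)) = 00001110000011101111111111111111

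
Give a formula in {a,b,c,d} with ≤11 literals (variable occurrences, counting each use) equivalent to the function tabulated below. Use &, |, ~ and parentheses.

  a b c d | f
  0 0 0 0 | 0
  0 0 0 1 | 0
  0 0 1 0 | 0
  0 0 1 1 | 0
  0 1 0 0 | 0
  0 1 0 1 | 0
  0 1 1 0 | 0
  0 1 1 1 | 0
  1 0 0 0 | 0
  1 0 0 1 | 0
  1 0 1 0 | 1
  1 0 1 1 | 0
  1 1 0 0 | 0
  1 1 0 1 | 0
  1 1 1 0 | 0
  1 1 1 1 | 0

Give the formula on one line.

  (a | b) = 0000111111111111
  (c & (a | b)) = 0000001100110011
  ~a = 1111111100000000
  (b | ~a) = 1111111100001111
  ((c & (a | b)) | (b | ~a)) = 1111111100111111
  (((c & (a | b)) | (b | ~a)) & a) = 0000000000111111
  ~b = 1111000011110000
  ~d = 1010101010101010
  (~b & ~d) = 1010000010100000
  ((((c & (a | b)) | (b | ~a)) & a) & (~b & ~d)) = 0000000000100000

((((c & (a | b)) | (b | ~a)) & a) & (~b & ~d))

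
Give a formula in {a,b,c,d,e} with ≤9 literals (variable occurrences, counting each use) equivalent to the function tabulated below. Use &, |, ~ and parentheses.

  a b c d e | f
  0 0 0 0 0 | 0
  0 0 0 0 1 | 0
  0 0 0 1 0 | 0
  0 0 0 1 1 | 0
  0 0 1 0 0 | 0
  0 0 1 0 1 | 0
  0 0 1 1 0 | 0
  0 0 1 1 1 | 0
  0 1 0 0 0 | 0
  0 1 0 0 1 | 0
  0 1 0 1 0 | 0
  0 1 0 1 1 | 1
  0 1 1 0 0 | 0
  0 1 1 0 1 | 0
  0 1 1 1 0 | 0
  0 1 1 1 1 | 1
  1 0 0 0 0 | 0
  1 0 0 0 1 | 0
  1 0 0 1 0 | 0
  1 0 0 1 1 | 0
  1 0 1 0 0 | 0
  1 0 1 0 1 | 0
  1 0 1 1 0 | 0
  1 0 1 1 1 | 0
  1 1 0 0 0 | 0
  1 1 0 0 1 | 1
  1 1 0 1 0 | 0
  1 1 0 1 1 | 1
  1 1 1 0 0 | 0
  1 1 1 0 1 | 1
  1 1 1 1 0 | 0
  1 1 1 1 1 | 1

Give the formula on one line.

  (b & e) = 00000000010101010000000001010101
  (b & a) = 00000000000000000000000011111111
  ((b & e) | (b & a)) = 00000000010101010000000011111111
  (d | a) = 00110011001100111111111111111111
  (((b & e) | (b & a)) & (d | a)) = 00000000000100010000000011111111
  (e & (((b & e) | (b & a)) & (d | a))) = 00000000000100010000000001010101

(e & (((b & e) | (b & a)) & (d | a)))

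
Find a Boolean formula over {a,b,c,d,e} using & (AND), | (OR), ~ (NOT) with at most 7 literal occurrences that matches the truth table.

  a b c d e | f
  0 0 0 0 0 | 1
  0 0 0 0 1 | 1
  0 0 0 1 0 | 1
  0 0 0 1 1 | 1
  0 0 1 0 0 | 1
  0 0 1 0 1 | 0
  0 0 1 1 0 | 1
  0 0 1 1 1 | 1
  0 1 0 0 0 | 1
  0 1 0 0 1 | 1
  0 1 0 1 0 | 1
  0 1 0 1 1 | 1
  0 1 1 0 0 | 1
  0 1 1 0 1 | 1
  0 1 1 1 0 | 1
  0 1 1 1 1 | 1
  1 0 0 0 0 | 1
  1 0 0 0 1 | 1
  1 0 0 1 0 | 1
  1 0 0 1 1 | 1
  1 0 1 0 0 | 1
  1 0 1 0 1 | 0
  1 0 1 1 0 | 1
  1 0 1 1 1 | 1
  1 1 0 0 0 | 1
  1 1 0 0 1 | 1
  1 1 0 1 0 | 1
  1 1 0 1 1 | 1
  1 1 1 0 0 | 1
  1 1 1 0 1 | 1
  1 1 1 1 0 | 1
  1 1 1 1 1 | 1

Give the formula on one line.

(((d | (b & ~d)) | ~e) | (~c | ~e))

  ~d = 11001100110011001100110011001100
  (b & ~d) = 00000000110011000000000011001100
  (d | (b & ~d)) = 00110011111111110011001111111111
  ~e = 10101010101010101010101010101010
  ((d | (b & ~d)) | ~e) = 10111011111111111011101111111111
  ~c = 11110000111100001111000011110000
  (~c | ~e) = 11111010111110101111101011111010
  (((d | (b & ~d)) | ~e) | (~c | ~e)) = 11111011111111111111101111111111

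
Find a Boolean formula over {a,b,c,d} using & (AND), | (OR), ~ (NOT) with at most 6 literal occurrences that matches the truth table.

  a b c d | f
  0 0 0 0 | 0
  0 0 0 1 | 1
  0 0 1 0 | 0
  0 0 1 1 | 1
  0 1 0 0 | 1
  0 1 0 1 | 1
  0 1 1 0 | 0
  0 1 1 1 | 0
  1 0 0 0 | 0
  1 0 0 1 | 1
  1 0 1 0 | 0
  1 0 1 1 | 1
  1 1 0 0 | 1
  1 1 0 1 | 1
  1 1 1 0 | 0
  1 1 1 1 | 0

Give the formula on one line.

  ~b = 1111000011110000
  (~b & d) = 0101000001010000
  ~c = 1100110011001100
  (b & ~c) = 0000110000001100
  ((~b & d) | (b & ~c)) = 0101110001011100

((~b & d) | (b & ~c))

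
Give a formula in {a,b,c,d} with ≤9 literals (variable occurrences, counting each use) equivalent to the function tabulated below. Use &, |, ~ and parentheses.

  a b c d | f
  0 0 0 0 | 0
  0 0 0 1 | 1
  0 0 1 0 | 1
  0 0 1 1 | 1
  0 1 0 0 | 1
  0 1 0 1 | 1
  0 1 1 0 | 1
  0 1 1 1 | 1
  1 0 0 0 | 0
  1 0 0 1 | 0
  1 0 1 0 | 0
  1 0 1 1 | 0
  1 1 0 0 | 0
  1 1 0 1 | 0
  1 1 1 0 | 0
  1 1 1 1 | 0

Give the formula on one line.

(~a & ((b | d) | (c & (~d | ~b))))

  ~a = 1111111100000000
  (b | d) = 0101111101011111
  ~d = 1010101010101010
  ~b = 1111000011110000
  (~d | ~b) = 1111101011111010
  (c & (~d | ~b)) = 0011001000110010
  ((b | d) | (c & (~d | ~b))) = 0111111101111111
  (~a & ((b | d) | (c & (~d | ~b)))) = 0111111100000000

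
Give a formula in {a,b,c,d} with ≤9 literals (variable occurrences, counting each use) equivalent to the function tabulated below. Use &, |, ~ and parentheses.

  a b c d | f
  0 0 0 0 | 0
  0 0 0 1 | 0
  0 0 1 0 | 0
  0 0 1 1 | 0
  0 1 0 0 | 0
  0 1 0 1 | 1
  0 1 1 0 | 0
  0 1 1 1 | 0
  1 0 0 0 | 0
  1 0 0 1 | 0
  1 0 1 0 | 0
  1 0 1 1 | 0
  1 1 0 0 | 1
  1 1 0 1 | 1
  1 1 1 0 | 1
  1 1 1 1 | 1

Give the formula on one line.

  ~c = 1100110011001100
  ~a = 1111111100000000
  ~b = 1111000011110000
  (~a & ~b) = 1111000000000000
  (a | (~a & ~b)) = 1111000011111111
  (d & ~c) = 0100010001000100
  ((a | (~a & ~b)) | (d & ~c)) = 1111010011111111
  (~c | ((a | (~a & ~b)) | (d & ~c))) = 1111110011111111
  (d | a) = 0101010111111111
  (b & (d | a)) = 0000010100001111
  ((~c | ((a | (~a & ~b)) | (d & ~c))) & (b & (d | a))) = 0000010000001111

((~c | ((a | (~a & ~b)) | (d & ~c))) & (b & (d | a)))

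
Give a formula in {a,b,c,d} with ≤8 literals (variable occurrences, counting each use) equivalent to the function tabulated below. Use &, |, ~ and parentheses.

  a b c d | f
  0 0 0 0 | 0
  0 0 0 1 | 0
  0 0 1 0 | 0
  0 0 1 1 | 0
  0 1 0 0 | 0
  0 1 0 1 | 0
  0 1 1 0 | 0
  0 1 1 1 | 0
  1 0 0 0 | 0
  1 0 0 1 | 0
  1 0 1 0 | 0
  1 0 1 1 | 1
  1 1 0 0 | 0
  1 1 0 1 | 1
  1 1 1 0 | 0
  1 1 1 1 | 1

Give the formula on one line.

  ~c = 1100110011001100
  (b | ~c) = 1100111111001111
  ~a = 1111111100000000
  ((b | ~c) & ~a) = 1100111100000000
  (((b | ~c) & ~a) | d) = 1101111101010101
  (~a | c) = 1111111100110011
  (b | (~a | c)) = 1111111100111111
  (a & (b | (~a | c))) = 0000000000111111
  ((((b | ~c) & ~a) | d) & (a & (b | (~a | c)))) = 0000000000010101

((((b | ~c) & ~a) | d) & (a & (b | (~a | c))))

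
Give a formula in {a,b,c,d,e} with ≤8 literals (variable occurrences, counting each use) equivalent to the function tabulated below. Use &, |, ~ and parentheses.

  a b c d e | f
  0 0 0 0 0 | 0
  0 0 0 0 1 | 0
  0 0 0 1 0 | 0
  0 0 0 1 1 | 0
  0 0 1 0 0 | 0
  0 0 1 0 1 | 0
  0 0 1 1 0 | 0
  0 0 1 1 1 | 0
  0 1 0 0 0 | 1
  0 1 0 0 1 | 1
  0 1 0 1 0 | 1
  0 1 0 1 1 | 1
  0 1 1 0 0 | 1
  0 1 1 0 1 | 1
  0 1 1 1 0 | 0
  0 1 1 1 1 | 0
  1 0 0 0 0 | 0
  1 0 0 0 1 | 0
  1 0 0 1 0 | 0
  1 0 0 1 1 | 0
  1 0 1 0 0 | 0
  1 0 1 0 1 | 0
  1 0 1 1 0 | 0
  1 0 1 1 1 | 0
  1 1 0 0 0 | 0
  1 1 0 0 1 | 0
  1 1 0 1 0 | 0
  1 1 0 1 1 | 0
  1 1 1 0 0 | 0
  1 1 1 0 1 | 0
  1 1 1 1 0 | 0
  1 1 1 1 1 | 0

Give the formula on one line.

(((~d | (~c & b)) & ~a) & b)

  ~d = 11001100110011001100110011001100
  ~c = 11110000111100001111000011110000
  (~c & b) = 00000000111100000000000011110000
  (~d | (~c & b)) = 11001100111111001100110011111100
  ~a = 11111111111111110000000000000000
  ((~d | (~c & b)) & ~a) = 11001100111111000000000000000000
  (((~d | (~c & b)) & ~a) & b) = 00000000111111000000000000000000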